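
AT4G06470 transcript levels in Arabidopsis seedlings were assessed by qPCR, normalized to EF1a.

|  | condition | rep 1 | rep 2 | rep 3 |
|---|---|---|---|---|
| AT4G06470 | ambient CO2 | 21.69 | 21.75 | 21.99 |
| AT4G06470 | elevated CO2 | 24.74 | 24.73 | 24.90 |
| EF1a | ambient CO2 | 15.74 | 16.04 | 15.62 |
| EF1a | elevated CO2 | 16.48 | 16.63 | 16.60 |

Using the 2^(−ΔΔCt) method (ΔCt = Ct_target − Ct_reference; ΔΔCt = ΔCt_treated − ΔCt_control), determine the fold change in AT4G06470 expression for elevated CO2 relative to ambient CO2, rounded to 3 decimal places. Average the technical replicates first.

Mean Ct: AT4G06470 ambient CO2 21.810; AT4G06470 elevated CO2 24.790; EF1a ambient CO2 15.800; EF1a elevated CO2 16.570
ΔCt(ambient CO2) = 21.810 − 15.800 = 6.010
ΔCt(elevated CO2) = 24.790 − 16.570 = 8.220
ΔΔCt = 8.220 − 6.010 = 2.210
Fold change = 2^(−2.210) = 0.2161

0.216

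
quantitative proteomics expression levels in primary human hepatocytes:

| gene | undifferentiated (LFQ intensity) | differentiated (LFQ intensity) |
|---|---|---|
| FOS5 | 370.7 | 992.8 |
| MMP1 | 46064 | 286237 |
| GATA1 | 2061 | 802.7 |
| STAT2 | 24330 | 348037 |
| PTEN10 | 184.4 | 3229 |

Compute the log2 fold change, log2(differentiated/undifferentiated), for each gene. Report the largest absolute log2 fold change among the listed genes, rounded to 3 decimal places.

4.130

log2(992.8/370.7) = 1.421  (FOS5)
log2(286237/46064) = 2.635  (MMP1)
log2(802.7/2061) = -1.360  (GATA1)
log2(348037/24330) = 3.838  (STAT2)
log2(3229/184.4) = 4.130  (PTEN10)
The largest magnitude belongs to PTEN10.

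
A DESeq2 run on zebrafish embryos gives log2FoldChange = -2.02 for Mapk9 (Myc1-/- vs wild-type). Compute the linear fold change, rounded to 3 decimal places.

Fold change = 2^(-2.02) = 0.2466

0.247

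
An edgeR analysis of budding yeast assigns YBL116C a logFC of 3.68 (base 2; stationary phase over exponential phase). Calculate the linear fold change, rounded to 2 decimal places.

12.82

Fold change = 2^(3.68) = 12.817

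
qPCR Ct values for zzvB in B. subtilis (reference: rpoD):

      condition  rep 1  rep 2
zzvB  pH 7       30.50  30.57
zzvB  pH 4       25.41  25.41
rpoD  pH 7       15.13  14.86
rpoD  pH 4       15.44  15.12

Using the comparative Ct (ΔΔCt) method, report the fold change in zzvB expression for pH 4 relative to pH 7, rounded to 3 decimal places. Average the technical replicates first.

Mean Ct: zzvB pH 7 30.535; zzvB pH 4 25.410; rpoD pH 7 14.995; rpoD pH 4 15.280
ΔCt(pH 7) = 30.535 − 14.995 = 15.540
ΔCt(pH 4) = 25.410 − 15.280 = 10.130
ΔΔCt = 10.130 − 15.540 = -5.410
Fold change = 2^(−(-5.410)) = 2^5.410 = 42.5179

42.518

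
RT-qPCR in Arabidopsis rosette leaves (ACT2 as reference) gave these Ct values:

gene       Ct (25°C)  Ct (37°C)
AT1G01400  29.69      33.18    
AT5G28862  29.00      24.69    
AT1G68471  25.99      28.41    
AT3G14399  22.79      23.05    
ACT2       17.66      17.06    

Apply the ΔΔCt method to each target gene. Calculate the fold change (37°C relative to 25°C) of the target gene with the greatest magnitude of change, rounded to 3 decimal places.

0.059

AT1G01400: ΔΔCt = (33.18−17.06) − (29.69−17.66) = 16.12 − 12.03 = 4.09; fold change = 2^-4.09 = 0.059
AT5G28862: ΔΔCt = (24.69−17.06) − (29.00−17.66) = 7.63 − 11.34 = -3.71; fold change = 2^3.71 = 13.086
AT1G68471: ΔΔCt = (28.41−17.06) − (25.99−17.66) = 11.35 − 8.33 = 3.02; fold change = 2^-3.02 = 0.123
AT3G14399: ΔΔCt = (23.05−17.06) − (22.79−17.66) = 5.99 − 5.13 = 0.86; fold change = 2^-0.86 = 0.551
AT1G01400 has the largest |ΔΔCt| = 4.09.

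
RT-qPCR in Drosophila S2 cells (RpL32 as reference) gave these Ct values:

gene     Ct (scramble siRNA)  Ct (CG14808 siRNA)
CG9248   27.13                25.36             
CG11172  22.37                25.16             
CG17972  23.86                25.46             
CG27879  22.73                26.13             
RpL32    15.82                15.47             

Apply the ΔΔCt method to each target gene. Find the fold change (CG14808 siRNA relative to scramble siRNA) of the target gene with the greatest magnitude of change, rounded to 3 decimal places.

0.074

CG9248: ΔΔCt = (25.36−15.47) − (27.13−15.82) = 9.89 − 11.31 = -1.42; fold change = 2^1.42 = 2.676
CG11172: ΔΔCt = (25.16−15.47) − (22.37−15.82) = 9.69 − 6.55 = 3.14; fold change = 2^-3.14 = 0.113
CG17972: ΔΔCt = (25.46−15.47) − (23.86−15.82) = 9.99 − 8.04 = 1.95; fold change = 2^-1.95 = 0.259
CG27879: ΔΔCt = (26.13−15.47) − (22.73−15.82) = 10.66 − 6.91 = 3.75; fold change = 2^-3.75 = 0.074
CG27879 has the largest |ΔΔCt| = 3.75.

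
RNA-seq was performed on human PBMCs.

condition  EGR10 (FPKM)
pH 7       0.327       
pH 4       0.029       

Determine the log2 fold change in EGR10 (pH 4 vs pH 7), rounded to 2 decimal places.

Fold change = 0.029 / 0.327 = 0.0887
log2(0.0887) = -3.495

-3.50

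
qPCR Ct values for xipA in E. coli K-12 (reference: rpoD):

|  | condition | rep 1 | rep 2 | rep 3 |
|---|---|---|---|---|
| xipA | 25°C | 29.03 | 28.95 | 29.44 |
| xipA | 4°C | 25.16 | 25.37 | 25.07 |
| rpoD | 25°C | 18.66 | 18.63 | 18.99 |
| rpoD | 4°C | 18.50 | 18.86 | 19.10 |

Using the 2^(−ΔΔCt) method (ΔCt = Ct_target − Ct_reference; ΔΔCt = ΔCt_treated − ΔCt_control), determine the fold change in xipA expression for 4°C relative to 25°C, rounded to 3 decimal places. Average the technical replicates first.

16.000

Mean Ct: xipA 25°C 29.140; xipA 4°C 25.200; rpoD 25°C 18.760; rpoD 4°C 18.820
ΔCt(25°C) = 29.140 − 18.760 = 10.380
ΔCt(4°C) = 25.200 − 18.820 = 6.380
ΔΔCt = 6.380 − 10.380 = -4.000
Fold change = 2^(−(-4.000)) = 2^4.000 = 16.0000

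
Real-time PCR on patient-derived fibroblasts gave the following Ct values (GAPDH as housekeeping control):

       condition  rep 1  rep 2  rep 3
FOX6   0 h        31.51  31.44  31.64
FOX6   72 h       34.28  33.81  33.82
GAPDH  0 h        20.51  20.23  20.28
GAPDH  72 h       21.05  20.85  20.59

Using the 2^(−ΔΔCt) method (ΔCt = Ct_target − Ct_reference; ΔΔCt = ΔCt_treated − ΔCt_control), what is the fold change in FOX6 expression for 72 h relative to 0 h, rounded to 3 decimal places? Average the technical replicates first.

0.259

Mean Ct: FOX6 0 h 31.530; FOX6 72 h 33.970; GAPDH 0 h 20.340; GAPDH 72 h 20.830
ΔCt(0 h) = 31.530 − 20.340 = 11.190
ΔCt(72 h) = 33.970 − 20.830 = 13.140
ΔΔCt = 13.140 − 11.190 = 1.950
Fold change = 2^(−1.950) = 0.2588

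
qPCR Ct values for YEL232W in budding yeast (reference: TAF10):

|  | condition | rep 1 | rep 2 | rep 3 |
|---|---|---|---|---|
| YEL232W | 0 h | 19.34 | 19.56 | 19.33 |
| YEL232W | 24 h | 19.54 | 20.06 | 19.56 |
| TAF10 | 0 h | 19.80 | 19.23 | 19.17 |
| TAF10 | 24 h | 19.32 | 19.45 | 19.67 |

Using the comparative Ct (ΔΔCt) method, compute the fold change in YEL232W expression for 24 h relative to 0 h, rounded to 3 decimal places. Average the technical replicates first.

0.853

Mean Ct: YEL232W 0 h 19.410; YEL232W 24 h 19.720; TAF10 0 h 19.400; TAF10 24 h 19.480
ΔCt(0 h) = 19.410 − 19.400 = 0.010
ΔCt(24 h) = 19.720 − 19.480 = 0.240
ΔΔCt = 0.240 − 0.010 = 0.230
Fold change = 2^(−0.230) = 0.8526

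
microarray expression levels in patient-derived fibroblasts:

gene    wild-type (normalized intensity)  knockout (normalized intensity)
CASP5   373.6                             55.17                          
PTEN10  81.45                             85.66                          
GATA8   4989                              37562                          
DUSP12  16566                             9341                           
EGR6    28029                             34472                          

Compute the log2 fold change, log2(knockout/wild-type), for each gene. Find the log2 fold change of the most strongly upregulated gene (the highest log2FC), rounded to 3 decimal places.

2.912

log2(55.17/373.6) = -2.760  (CASP5)
log2(85.66/81.45) = 0.073  (PTEN10)
log2(37562/4989) = 2.912  (GATA8)
log2(9341/16566) = -0.827  (DUSP12)
log2(34472/28029) = 0.299  (EGR6)
GATA8 is most strongly upregulated.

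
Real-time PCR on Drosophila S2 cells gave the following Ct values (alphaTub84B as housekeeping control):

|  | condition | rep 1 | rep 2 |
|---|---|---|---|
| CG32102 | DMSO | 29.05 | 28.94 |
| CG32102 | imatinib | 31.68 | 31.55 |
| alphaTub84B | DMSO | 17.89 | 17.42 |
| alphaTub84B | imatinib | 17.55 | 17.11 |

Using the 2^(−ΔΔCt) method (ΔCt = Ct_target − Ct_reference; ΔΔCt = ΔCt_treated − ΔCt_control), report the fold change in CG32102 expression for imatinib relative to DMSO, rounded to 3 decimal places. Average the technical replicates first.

0.130

Mean Ct: CG32102 DMSO 28.995; CG32102 imatinib 31.615; alphaTub84B DMSO 17.655; alphaTub84B imatinib 17.330
ΔCt(DMSO) = 28.995 − 17.655 = 11.340
ΔCt(imatinib) = 31.615 − 17.330 = 14.285
ΔΔCt = 14.285 − 11.340 = 2.945
Fold change = 2^(−2.945) = 0.1299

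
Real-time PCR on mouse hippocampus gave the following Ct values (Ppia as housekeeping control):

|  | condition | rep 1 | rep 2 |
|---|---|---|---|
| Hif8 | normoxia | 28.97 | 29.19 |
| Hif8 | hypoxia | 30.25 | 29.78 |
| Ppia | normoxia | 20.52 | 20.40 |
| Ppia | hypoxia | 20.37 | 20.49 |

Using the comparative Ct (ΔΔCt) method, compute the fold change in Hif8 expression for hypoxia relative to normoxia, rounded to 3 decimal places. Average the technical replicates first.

Mean Ct: Hif8 normoxia 29.080; Hif8 hypoxia 30.015; Ppia normoxia 20.460; Ppia hypoxia 20.430
ΔCt(normoxia) = 29.080 − 20.460 = 8.620
ΔCt(hypoxia) = 30.015 − 20.430 = 9.585
ΔΔCt = 9.585 − 8.620 = 0.965
Fold change = 2^(−0.965) = 0.5123

0.512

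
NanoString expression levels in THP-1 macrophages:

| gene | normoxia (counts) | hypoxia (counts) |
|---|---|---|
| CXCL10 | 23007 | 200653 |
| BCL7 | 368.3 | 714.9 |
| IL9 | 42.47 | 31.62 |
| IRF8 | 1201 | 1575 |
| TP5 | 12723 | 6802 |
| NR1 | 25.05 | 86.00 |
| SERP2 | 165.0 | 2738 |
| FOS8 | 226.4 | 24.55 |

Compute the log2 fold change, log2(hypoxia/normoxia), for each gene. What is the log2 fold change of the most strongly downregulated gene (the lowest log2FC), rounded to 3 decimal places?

log2(200653/23007) = 3.125  (CXCL10)
log2(714.9/368.3) = 0.957  (BCL7)
log2(31.62/42.47) = -0.426  (IL9)
log2(1575/1201) = 0.391  (IRF8)
log2(6802/12723) = -0.903  (TP5)
log2(86.00/25.05) = 1.780  (NR1)
log2(2738/165.0) = 4.053  (SERP2)
log2(24.55/226.4) = -3.205  (FOS8)
FOS8 is most strongly downregulated.

-3.205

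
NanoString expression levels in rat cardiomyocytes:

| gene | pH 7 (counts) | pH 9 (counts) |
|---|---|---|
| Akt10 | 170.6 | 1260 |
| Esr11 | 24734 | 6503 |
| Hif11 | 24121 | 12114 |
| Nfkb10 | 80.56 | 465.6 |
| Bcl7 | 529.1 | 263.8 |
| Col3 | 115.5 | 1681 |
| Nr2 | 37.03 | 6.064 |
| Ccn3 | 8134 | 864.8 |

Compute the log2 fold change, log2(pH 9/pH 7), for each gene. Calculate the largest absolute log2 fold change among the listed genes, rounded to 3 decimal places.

log2(1260/170.6) = 2.885  (Akt10)
log2(6503/24734) = -1.927  (Esr11)
log2(12114/24121) = -0.994  (Hif11)
log2(465.6/80.56) = 2.531  (Nfkb10)
log2(263.8/529.1) = -1.004  (Bcl7)
log2(1681/115.5) = 3.863  (Col3)
log2(6.064/37.03) = -2.610  (Nr2)
log2(864.8/8134) = -3.234  (Ccn3)
The largest magnitude belongs to Col3.

3.863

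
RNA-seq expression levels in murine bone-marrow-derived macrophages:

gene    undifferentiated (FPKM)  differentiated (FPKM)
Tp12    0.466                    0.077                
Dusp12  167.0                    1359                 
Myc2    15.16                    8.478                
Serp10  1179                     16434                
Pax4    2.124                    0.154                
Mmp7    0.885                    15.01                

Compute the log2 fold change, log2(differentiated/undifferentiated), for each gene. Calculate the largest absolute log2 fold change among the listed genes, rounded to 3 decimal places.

log2(0.077/0.466) = -2.597  (Tp12)
log2(1359/167.0) = 3.025  (Dusp12)
log2(8.478/15.16) = -0.838  (Myc2)
log2(16434/1179) = 3.801  (Serp10)
log2(0.154/2.124) = -3.786  (Pax4)
log2(15.01/0.885) = 4.084  (Mmp7)
The largest magnitude belongs to Mmp7.

4.084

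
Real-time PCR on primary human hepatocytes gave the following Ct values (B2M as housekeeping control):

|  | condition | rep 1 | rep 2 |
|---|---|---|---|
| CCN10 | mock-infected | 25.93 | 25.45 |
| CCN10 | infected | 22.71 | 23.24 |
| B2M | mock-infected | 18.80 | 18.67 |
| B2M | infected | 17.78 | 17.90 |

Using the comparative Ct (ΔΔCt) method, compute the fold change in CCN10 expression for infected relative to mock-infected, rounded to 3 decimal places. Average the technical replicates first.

Mean Ct: CCN10 mock-infected 25.690; CCN10 infected 22.975; B2M mock-infected 18.735; B2M infected 17.840
ΔCt(mock-infected) = 25.690 − 18.735 = 6.955
ΔCt(infected) = 22.975 − 17.840 = 5.135
ΔΔCt = 5.135 − 6.955 = -1.820
Fold change = 2^(−(-1.820)) = 2^1.820 = 3.5308

3.531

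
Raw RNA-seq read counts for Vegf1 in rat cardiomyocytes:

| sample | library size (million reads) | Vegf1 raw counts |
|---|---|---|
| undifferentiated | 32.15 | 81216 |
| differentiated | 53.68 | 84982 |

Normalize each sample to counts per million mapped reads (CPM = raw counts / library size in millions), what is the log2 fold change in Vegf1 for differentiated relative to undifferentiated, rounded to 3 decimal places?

-0.674

CPM(undifferentiated) = 81216 / 32.15 = 2526.1586
CPM(differentiated) = 84982 / 53.68 = 1583.1222
Fold change = 1583.1222 / 2526.1586 = 0.62669
log2(0.62669) = -0.6742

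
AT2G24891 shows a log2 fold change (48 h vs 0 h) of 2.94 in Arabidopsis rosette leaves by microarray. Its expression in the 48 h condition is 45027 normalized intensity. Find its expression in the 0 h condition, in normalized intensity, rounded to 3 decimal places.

5867.388

Fold change = 2^(2.94) = 7.6741
0 h expression = 45027 / 7.6741 = 5867.388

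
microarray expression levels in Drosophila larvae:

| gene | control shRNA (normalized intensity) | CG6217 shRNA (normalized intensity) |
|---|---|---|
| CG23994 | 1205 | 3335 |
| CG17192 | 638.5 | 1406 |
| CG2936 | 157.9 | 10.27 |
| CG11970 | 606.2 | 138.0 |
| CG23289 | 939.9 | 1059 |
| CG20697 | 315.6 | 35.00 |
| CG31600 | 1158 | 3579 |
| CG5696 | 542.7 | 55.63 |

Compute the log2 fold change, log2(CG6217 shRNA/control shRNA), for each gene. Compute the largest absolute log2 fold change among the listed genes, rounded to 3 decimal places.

3.943

log2(3335/1205) = 1.469  (CG23994)
log2(1406/638.5) = 1.139  (CG17192)
log2(10.27/157.9) = -3.943  (CG2936)
log2(138.0/606.2) = -2.135  (CG11970)
log2(1059/939.9) = 0.172  (CG23289)
log2(35.00/315.6) = -3.173  (CG20697)
log2(3579/1158) = 1.628  (CG31600)
log2(55.63/542.7) = -3.286  (CG5696)
The largest magnitude belongs to CG2936.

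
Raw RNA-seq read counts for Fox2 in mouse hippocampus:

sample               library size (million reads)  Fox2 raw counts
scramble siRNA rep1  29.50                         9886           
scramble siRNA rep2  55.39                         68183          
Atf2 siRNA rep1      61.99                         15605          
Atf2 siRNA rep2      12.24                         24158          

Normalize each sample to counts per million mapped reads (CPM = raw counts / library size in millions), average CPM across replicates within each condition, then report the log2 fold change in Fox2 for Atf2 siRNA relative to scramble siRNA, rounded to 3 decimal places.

CPM(scramble siRNA rep1) = 9886 / 29.50 = 335.1186
CPM(scramble siRNA rep2) = 68183 / 55.39 = 1230.9623
CPM(Atf2 siRNA rep1) = 15605 / 61.99 = 251.7342
CPM(Atf2 siRNA rep2) = 24158 / 12.24 = 1973.6928
mean CPM(scramble siRNA) = 783.0405; mean CPM(Atf2 siRNA) = 1112.7135
Fold change = 1112.7135 / 783.0405 = 1.42102
log2(1.42102) = 0.5069

0.507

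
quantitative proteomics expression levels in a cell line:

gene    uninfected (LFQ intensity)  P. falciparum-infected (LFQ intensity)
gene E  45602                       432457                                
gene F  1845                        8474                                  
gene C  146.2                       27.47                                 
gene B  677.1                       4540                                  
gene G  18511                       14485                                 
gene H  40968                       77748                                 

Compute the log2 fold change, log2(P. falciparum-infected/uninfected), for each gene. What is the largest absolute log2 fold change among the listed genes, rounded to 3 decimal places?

log2(432457/45602) = 3.245  (gene E)
log2(8474/1845) = 2.199  (gene F)
log2(27.47/146.2) = -2.412  (gene C)
log2(4540/677.1) = 2.745  (gene B)
log2(14485/18511) = -0.354  (gene G)
log2(77748/40968) = 0.924  (gene H)
The largest magnitude belongs to gene E.

3.245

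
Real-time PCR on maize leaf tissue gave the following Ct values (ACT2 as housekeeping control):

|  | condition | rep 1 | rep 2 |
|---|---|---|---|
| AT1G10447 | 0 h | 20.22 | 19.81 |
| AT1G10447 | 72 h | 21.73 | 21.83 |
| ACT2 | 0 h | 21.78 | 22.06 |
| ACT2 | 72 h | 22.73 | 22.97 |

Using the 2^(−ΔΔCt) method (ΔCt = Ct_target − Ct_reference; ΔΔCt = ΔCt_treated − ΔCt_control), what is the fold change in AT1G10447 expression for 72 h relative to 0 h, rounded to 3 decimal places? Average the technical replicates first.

0.561

Mean Ct: AT1G10447 0 h 20.015; AT1G10447 72 h 21.780; ACT2 0 h 21.920; ACT2 72 h 22.850
ΔCt(0 h) = 20.015 − 21.920 = -1.905
ΔCt(72 h) = 21.780 − 22.850 = -1.070
ΔΔCt = -1.070 − (-1.905) = 0.835
Fold change = 2^(−0.835) = 0.5606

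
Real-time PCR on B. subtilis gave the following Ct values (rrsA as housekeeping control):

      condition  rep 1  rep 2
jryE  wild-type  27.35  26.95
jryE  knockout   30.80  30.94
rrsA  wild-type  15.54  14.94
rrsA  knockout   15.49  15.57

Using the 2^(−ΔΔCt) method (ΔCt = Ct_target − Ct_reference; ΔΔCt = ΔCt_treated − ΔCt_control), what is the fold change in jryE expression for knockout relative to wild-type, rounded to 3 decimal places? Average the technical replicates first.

Mean Ct: jryE wild-type 27.150; jryE knockout 30.870; rrsA wild-type 15.240; rrsA knockout 15.530
ΔCt(wild-type) = 27.150 − 15.240 = 11.910
ΔCt(knockout) = 30.870 − 15.530 = 15.340
ΔΔCt = 15.340 − 11.910 = 3.430
Fold change = 2^(−3.430) = 0.0928

0.093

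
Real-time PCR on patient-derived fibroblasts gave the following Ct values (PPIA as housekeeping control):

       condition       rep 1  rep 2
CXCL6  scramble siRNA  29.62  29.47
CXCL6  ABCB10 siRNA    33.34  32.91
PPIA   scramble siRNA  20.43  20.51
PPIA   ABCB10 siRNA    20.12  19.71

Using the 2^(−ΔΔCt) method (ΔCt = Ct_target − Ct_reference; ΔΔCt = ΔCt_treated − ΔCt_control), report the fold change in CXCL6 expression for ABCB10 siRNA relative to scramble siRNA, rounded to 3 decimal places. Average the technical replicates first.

Mean Ct: CXCL6 scramble siRNA 29.545; CXCL6 ABCB10 siRNA 33.125; PPIA scramble siRNA 20.470; PPIA ABCB10 siRNA 19.915
ΔCt(scramble siRNA) = 29.545 − 20.470 = 9.075
ΔCt(ABCB10 siRNA) = 33.125 − 19.915 = 13.210
ΔΔCt = 13.210 − 9.075 = 4.135
Fold change = 2^(−4.135) = 0.0569

0.057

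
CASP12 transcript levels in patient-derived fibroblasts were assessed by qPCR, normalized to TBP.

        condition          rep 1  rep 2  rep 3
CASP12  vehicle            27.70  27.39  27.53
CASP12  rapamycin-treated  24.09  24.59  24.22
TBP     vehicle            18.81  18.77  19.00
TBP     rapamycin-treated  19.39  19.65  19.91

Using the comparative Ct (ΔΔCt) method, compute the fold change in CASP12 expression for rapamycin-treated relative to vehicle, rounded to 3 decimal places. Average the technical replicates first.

16.336

Mean Ct: CASP12 vehicle 27.540; CASP12 rapamycin-treated 24.300; TBP vehicle 18.860; TBP rapamycin-treated 19.650
ΔCt(vehicle) = 27.540 − 18.860 = 8.680
ΔCt(rapamycin-treated) = 24.300 − 19.650 = 4.650
ΔΔCt = 4.650 − 8.680 = -4.030
Fold change = 2^(−(-4.030)) = 2^4.030 = 16.3362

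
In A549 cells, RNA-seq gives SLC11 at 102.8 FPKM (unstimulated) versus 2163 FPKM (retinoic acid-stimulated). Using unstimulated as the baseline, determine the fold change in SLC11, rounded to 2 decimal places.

21.04

Fold change = 2163 / 102.8 = 21.041
SLC11 is upregulated.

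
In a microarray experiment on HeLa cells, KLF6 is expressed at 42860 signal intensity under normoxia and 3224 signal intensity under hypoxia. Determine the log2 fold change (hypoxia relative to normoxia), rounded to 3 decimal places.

-3.733

Fold change = 3224 / 42860 = 0.0752
log2(0.0752) = -3.7327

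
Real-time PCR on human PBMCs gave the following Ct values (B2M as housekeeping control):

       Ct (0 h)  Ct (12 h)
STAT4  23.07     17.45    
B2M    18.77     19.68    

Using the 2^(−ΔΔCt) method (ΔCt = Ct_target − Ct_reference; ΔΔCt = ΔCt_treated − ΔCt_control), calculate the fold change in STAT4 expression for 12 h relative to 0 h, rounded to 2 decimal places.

92.41

ΔCt(0 h) = 23.070 − 18.770 = 4.300
ΔCt(12 h) = 17.450 − 19.680 = -2.230
ΔΔCt = -2.230 − 4.300 = -6.530
Fold change = 2^(−(-6.530)) = 2^6.530 = 92.411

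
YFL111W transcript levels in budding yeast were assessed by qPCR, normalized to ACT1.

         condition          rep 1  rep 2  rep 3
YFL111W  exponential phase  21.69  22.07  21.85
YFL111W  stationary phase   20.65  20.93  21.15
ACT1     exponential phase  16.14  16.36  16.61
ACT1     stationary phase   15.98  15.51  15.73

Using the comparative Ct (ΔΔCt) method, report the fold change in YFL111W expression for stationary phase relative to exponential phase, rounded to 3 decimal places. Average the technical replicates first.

Mean Ct: YFL111W exponential phase 21.870; YFL111W stationary phase 20.910; ACT1 exponential phase 16.370; ACT1 stationary phase 15.740
ΔCt(exponential phase) = 21.870 − 16.370 = 5.500
ΔCt(stationary phase) = 20.910 − 15.740 = 5.170
ΔΔCt = 5.170 − 5.500 = -0.330
Fold change = 2^(−(-0.330)) = 2^0.330 = 1.2570

1.257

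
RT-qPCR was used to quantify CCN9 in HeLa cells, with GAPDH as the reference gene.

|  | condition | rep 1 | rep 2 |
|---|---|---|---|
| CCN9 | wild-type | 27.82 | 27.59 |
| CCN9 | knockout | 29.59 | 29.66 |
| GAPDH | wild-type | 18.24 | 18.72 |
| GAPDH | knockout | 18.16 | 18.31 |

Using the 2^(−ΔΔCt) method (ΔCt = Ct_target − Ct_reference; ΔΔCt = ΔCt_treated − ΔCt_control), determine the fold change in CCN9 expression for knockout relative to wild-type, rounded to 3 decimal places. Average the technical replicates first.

0.223

Mean Ct: CCN9 wild-type 27.705; CCN9 knockout 29.625; GAPDH wild-type 18.480; GAPDH knockout 18.235
ΔCt(wild-type) = 27.705 − 18.480 = 9.225
ΔCt(knockout) = 29.625 − 18.235 = 11.390
ΔΔCt = 11.390 − 9.225 = 2.165
Fold change = 2^(−2.165) = 0.2230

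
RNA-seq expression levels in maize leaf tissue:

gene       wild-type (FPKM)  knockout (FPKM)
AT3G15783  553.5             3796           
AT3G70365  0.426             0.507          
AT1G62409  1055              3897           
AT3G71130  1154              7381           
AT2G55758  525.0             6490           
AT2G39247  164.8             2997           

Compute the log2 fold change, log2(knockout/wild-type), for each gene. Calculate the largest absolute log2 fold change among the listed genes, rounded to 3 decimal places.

log2(3796/553.5) = 2.778  (AT3G15783)
log2(0.507/0.426) = 0.251  (AT3G70365)
log2(3897/1055) = 1.885  (AT1G62409)
log2(7381/1154) = 2.677  (AT3G71130)
log2(6490/525.0) = 3.628  (AT2G55758)
log2(2997/164.8) = 4.185  (AT2G39247)
The largest magnitude belongs to AT2G39247.

4.185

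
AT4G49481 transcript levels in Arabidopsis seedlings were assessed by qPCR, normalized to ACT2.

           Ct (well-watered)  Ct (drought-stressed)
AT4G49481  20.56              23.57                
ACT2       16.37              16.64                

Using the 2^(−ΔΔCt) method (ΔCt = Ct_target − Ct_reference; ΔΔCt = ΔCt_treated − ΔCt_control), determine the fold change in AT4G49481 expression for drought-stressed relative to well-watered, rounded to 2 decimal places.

ΔCt(well-watered) = 20.560 − 16.370 = 4.190
ΔCt(drought-stressed) = 23.570 − 16.640 = 6.930
ΔΔCt = 6.930 − 4.190 = 2.740
Fold change = 2^(−2.740) = 0.150

0.15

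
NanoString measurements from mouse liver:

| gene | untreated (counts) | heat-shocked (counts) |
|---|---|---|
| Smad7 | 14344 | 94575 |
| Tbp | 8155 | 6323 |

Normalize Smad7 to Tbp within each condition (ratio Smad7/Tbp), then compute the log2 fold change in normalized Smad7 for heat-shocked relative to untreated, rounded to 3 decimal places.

3.088

Smad7/Tbp (untreated) = 14344 / 8155 = 1.7589
Smad7/Tbp (heat-shocked) = 94575 / 6323 = 14.957
Fold change = 14.957 / 1.7589 = 8.5037
log2(8.5037) = 3.0881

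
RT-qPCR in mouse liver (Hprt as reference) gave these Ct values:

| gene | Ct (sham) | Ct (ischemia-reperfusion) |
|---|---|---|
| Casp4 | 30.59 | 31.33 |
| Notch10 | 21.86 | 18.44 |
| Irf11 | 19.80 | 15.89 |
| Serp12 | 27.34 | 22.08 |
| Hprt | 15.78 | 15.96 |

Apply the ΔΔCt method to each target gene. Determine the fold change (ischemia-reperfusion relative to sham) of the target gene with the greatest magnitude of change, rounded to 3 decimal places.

Casp4: ΔΔCt = (31.33−15.96) − (30.59−15.78) = 15.37 − 14.81 = 0.56; fold change = 2^-0.56 = 0.678
Notch10: ΔΔCt = (18.44−15.96) − (21.86−15.78) = 2.48 − 6.08 = -3.60; fold change = 2^3.60 = 12.126
Irf11: ΔΔCt = (15.89−15.96) − (19.80−15.78) = -0.07 − 4.02 = -4.09; fold change = 2^4.09 = 17.030
Serp12: ΔΔCt = (22.08−15.96) − (27.34−15.78) = 6.12 − 11.56 = -5.44; fold change = 2^5.44 = 43.411
Serp12 has the largest |ΔΔCt| = 5.44.

43.411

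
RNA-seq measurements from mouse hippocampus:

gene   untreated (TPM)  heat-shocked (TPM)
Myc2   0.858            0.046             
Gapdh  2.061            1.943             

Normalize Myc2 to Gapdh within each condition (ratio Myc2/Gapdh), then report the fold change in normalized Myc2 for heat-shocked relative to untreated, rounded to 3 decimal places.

0.057

Myc2/Gapdh (untreated) = 0.858 / 2.061 = 0.4163
Myc2/Gapdh (heat-shocked) = 0.046 / 1.943 = 0.023675
Fold change = 0.023675 / 0.4163 = 0.0569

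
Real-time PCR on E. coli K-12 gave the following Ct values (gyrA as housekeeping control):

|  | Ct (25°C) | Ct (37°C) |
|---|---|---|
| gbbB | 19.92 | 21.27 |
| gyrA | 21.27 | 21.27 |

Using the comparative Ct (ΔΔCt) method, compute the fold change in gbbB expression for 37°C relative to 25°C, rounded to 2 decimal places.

0.39

ΔCt(25°C) = 19.920 − 21.270 = -1.350
ΔCt(37°C) = 21.270 − 21.270 = 0.000
ΔΔCt = 0.000 − (-1.350) = 1.350
Fold change = 2^(−1.350) = 0.392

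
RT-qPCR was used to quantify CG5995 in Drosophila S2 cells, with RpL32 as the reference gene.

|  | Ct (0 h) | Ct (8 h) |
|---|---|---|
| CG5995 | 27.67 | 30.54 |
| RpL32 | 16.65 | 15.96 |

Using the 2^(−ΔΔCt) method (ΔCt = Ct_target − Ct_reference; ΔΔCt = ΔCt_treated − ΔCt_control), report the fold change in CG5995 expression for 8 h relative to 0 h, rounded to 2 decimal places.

ΔCt(0 h) = 27.670 − 16.650 = 11.020
ΔCt(8 h) = 30.540 − 15.960 = 14.580
ΔΔCt = 14.580 − 11.020 = 3.560
Fold change = 2^(−3.560) = 0.085

0.08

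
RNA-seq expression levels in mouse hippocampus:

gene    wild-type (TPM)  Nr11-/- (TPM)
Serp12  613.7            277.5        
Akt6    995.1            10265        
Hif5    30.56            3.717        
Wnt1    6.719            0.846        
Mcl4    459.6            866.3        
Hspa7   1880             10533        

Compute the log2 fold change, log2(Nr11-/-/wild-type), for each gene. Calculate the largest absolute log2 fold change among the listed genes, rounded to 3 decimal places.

log2(277.5/613.7) = -1.145  (Serp12)
log2(10265/995.1) = 3.367  (Akt6)
log2(3.717/30.56) = -3.039  (Hif5)
log2(0.846/6.719) = -2.990  (Wnt1)
log2(866.3/459.6) = 0.914  (Mcl4)
log2(10533/1880) = 2.486  (Hspa7)
The largest magnitude belongs to Akt6.

3.367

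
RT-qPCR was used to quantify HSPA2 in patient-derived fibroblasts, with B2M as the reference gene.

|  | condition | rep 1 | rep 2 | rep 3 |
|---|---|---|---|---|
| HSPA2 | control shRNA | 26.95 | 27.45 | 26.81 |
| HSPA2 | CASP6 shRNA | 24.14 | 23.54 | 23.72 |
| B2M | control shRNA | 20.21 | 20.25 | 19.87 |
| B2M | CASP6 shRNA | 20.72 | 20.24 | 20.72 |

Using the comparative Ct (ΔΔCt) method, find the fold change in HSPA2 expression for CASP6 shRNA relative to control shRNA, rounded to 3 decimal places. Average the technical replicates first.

Mean Ct: HSPA2 control shRNA 27.070; HSPA2 CASP6 shRNA 23.800; B2M control shRNA 20.110; B2M CASP6 shRNA 20.560
ΔCt(control shRNA) = 27.070 − 20.110 = 6.960
ΔCt(CASP6 shRNA) = 23.800 − 20.560 = 3.240
ΔΔCt = 3.240 − 6.960 = -3.720
Fold change = 2^(−(-3.720)) = 2^3.720 = 13.1775

13.177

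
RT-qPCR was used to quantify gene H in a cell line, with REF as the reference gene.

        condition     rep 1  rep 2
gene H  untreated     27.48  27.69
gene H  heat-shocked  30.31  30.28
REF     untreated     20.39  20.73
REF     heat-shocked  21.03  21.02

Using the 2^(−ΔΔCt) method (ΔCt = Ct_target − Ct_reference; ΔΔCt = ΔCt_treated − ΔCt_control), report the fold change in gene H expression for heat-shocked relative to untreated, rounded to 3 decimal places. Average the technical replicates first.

Mean Ct: gene H untreated 27.585; gene H heat-shocked 30.295; REF untreated 20.560; REF heat-shocked 21.025
ΔCt(untreated) = 27.585 − 20.560 = 7.025
ΔCt(heat-shocked) = 30.295 − 21.025 = 9.270
ΔΔCt = 9.270 − 7.025 = 2.245
Fold change = 2^(−2.245) = 0.2110

0.211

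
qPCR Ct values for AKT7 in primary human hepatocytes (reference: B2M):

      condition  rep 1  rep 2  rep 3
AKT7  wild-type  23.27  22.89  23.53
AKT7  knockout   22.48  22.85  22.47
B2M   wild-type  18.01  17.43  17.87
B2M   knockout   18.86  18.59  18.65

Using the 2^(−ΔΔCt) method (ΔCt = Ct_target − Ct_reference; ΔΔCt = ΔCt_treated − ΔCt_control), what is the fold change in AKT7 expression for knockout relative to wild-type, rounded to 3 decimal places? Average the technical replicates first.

Mean Ct: AKT7 wild-type 23.230; AKT7 knockout 22.600; B2M wild-type 17.770; B2M knockout 18.700
ΔCt(wild-type) = 23.230 − 17.770 = 5.460
ΔCt(knockout) = 22.600 − 18.700 = 3.900
ΔΔCt = 3.900 − 5.460 = -1.560
Fold change = 2^(−(-1.560)) = 2^1.560 = 2.9485

2.949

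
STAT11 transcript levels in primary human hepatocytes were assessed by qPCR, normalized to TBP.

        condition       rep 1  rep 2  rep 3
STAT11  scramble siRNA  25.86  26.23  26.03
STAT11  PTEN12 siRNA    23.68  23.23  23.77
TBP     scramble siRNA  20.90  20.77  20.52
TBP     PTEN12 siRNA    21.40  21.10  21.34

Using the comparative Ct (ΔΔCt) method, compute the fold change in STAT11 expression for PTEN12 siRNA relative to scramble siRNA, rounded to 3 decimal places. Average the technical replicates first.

8.168

Mean Ct: STAT11 scramble siRNA 26.040; STAT11 PTEN12 siRNA 23.560; TBP scramble siRNA 20.730; TBP PTEN12 siRNA 21.280
ΔCt(scramble siRNA) = 26.040 − 20.730 = 5.310
ΔCt(PTEN12 siRNA) = 23.560 − 21.280 = 2.280
ΔΔCt = 2.280 − 5.310 = -3.030
Fold change = 2^(−(-3.030)) = 2^3.030 = 8.1681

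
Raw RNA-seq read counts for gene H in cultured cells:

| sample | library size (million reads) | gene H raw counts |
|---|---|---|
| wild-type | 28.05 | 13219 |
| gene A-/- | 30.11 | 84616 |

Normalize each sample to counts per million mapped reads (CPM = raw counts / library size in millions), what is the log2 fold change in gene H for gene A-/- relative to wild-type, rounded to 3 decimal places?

2.576

CPM(wild-type) = 13219 / 28.05 = 471.2656
CPM(gene A-/-) = 84616 / 30.11 = 2810.2292
Fold change = 2810.2292 / 471.2656 = 5.96315
log2(5.96315) = 2.5761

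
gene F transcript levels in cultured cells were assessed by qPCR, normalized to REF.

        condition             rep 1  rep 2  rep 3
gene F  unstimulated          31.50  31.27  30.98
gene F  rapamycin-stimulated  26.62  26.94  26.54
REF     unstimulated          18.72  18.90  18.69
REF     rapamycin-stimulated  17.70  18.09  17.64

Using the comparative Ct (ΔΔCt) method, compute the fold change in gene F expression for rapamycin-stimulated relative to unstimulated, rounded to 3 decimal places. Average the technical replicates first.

12.042

Mean Ct: gene F unstimulated 31.250; gene F rapamycin-stimulated 26.700; REF unstimulated 18.770; REF rapamycin-stimulated 17.810
ΔCt(unstimulated) = 31.250 − 18.770 = 12.480
ΔCt(rapamycin-stimulated) = 26.700 − 17.810 = 8.890
ΔΔCt = 8.890 − 12.480 = -3.590
Fold change = 2^(−(-3.590)) = 2^3.590 = 12.0420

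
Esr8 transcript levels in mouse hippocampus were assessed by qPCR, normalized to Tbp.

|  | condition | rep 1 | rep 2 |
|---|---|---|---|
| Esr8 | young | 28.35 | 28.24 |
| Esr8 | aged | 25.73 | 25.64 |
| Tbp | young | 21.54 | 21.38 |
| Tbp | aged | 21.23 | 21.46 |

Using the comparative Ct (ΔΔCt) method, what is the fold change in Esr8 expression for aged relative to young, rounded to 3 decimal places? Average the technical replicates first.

Mean Ct: Esr8 young 28.295; Esr8 aged 25.685; Tbp young 21.460; Tbp aged 21.345
ΔCt(young) = 28.295 − 21.460 = 6.835
ΔCt(aged) = 25.685 − 21.345 = 4.340
ΔΔCt = 4.340 − 6.835 = -2.495
Fold change = 2^(−(-2.495)) = 2^2.495 = 5.6373

5.637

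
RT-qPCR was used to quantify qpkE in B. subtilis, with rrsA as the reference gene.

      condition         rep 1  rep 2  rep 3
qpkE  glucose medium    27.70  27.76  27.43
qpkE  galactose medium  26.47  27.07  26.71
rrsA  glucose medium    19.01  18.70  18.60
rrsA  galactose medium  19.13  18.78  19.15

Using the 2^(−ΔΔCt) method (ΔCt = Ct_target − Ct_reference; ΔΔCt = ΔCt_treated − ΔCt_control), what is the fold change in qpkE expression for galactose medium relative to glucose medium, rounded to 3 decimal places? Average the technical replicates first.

Mean Ct: qpkE glucose medium 27.630; qpkE galactose medium 26.750; rrsA glucose medium 18.770; rrsA galactose medium 19.020
ΔCt(glucose medium) = 27.630 − 18.770 = 8.860
ΔCt(galactose medium) = 26.750 − 19.020 = 7.730
ΔΔCt = 7.730 − 8.860 = -1.130
Fold change = 2^(−(-1.130)) = 2^1.130 = 2.1886

2.189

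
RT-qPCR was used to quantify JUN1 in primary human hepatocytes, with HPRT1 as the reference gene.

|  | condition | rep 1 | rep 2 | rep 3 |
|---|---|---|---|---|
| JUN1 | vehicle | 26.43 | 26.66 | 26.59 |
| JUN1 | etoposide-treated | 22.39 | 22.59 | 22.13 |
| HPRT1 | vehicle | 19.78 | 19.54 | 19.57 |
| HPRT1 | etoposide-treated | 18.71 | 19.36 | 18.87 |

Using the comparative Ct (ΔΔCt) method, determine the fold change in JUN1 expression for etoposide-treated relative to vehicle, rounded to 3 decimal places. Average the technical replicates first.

11.632

Mean Ct: JUN1 vehicle 26.560; JUN1 etoposide-treated 22.370; HPRT1 vehicle 19.630; HPRT1 etoposide-treated 18.980
ΔCt(vehicle) = 26.560 − 19.630 = 6.930
ΔCt(etoposide-treated) = 22.370 − 18.980 = 3.390
ΔΔCt = 3.390 − 6.930 = -3.540
Fold change = 2^(−(-3.540)) = 2^3.540 = 11.6318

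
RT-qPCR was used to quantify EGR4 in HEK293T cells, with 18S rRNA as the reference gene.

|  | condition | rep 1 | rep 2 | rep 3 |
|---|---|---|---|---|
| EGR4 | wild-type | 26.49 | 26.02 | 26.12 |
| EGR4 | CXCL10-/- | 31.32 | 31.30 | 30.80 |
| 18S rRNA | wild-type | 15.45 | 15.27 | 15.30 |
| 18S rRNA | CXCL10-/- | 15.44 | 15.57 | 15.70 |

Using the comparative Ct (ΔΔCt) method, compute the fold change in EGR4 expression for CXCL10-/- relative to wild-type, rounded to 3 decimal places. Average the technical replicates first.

0.038

Mean Ct: EGR4 wild-type 26.210; EGR4 CXCL10-/- 31.140; 18S rRNA wild-type 15.340; 18S rRNA CXCL10-/- 15.570
ΔCt(wild-type) = 26.210 − 15.340 = 10.870
ΔCt(CXCL10-/-) = 31.140 − 15.570 = 15.570
ΔΔCt = 15.570 − 10.870 = 4.700
Fold change = 2^(−4.700) = 0.0385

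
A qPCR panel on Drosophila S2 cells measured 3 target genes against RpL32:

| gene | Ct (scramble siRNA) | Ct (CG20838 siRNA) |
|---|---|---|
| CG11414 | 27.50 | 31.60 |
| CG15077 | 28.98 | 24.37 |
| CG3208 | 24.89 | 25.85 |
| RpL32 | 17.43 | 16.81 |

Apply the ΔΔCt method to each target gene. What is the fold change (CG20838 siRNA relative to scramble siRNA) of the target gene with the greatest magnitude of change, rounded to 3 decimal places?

0.038

CG11414: ΔΔCt = (31.60−16.81) − (27.50−17.43) = 14.79 − 10.07 = 4.72; fold change = 2^-4.72 = 0.038
CG15077: ΔΔCt = (24.37−16.81) − (28.98−17.43) = 7.56 − 11.55 = -3.99; fold change = 2^3.99 = 15.889
CG3208: ΔΔCt = (25.85−16.81) − (24.89−17.43) = 9.04 − 7.46 = 1.58; fold change = 2^-1.58 = 0.334
CG11414 has the largest |ΔΔCt| = 4.72.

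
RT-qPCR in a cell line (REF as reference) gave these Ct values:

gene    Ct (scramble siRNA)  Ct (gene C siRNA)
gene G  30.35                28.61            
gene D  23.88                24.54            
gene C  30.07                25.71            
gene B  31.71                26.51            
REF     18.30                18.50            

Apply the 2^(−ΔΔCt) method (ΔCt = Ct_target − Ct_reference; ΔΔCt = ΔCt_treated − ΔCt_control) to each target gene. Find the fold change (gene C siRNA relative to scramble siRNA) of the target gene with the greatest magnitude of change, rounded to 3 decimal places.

gene G: ΔΔCt = (28.61−18.50) − (30.35−18.30) = 10.11 − 12.05 = -1.94; fold change = 2^1.94 = 3.837
gene D: ΔΔCt = (24.54−18.50) − (23.88−18.30) = 6.04 − 5.58 = 0.46; fold change = 2^-0.46 = 0.727
gene C: ΔΔCt = (25.71−18.50) − (30.07−18.30) = 7.21 − 11.77 = -4.56; fold change = 2^4.56 = 23.588
gene B: ΔΔCt = (26.51−18.50) − (31.71−18.30) = 8.01 − 13.41 = -5.40; fold change = 2^5.40 = 42.224
gene B has the largest |ΔΔCt| = 5.40.

42.224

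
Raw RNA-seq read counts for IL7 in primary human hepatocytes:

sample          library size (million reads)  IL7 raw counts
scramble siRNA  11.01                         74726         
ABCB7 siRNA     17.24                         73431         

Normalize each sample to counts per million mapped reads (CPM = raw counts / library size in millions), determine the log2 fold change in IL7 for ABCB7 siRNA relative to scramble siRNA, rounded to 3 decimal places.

-0.672

CPM(scramble siRNA) = 74726 / 11.01 = 6787.1026
CPM(ABCB7 siRNA) = 73431 / 17.24 = 4259.3387
Fold change = 4259.3387 / 6787.1026 = 0.62756
log2(0.62756) = -0.6722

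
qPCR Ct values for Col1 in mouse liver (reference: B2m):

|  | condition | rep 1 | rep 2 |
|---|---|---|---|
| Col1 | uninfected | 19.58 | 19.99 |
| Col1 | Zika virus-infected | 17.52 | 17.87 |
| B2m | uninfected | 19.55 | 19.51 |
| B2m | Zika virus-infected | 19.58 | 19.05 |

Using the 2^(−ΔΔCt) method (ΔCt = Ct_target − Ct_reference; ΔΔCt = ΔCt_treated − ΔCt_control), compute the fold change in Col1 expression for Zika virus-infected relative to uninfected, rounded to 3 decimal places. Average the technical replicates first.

3.668

Mean Ct: Col1 uninfected 19.785; Col1 Zika virus-infected 17.695; B2m uninfected 19.530; B2m Zika virus-infected 19.315
ΔCt(uninfected) = 19.785 − 19.530 = 0.255
ΔCt(Zika virus-infected) = 17.695 − 19.315 = -1.620
ΔΔCt = -1.620 − 0.255 = -1.875
Fold change = 2^(−(-1.875)) = 2^1.875 = 3.6680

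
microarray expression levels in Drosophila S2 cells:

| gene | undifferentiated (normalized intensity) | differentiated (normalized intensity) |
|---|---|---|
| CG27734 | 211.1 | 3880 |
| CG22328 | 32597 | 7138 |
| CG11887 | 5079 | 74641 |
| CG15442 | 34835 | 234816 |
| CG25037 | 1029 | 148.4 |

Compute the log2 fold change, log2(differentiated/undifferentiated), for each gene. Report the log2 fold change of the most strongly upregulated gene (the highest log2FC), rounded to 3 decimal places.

log2(3880/211.1) = 4.200  (CG27734)
log2(7138/32597) = -2.191  (CG22328)
log2(74641/5079) = 3.877  (CG11887)
log2(234816/34835) = 2.753  (CG15442)
log2(148.4/1029) = -2.794  (CG25037)
CG27734 is most strongly upregulated.

4.200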